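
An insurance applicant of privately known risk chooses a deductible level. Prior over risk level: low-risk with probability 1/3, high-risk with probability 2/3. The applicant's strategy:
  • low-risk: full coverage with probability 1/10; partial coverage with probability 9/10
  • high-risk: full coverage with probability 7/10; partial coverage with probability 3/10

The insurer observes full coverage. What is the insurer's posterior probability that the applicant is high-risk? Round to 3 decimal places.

P(full coverage) = (1/3)·(1/10) + (2/3)·(7/10) = 1/2
P(high-risk | full coverage) = ((2/3)·(7/10)) / (1/2) = (7/15) / (1/2) = 14/15

0.933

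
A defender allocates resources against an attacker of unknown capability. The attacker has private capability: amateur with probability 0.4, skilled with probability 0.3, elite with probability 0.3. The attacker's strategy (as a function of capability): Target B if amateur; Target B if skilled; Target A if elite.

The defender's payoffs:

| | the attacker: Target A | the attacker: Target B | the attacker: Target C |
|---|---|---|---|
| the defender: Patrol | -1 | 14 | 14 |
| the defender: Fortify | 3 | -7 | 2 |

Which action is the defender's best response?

Patrol

Compute the defender's expected payoff for each action, taking the expectation over the attacker's type.
E[Patrol] = 0.4·(14) + 0.3·(14) + 0.3·(-1) = 9.5
E[Fortify] = 0.4·(-7) + 0.3·(-7) + 0.3·(3) = -4
Best response: Patrol (9.5 is the largest).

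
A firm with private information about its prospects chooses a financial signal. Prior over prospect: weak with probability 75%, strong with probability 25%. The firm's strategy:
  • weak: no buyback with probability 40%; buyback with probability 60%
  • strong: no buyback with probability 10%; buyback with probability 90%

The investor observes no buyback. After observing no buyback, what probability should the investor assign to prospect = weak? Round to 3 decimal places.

Apply Bayes' rule using the sender's strategy as the likelihood.
P(no buyback) = 0.75·0.4 + 0.25·0.1 = 0.325
P(weak | no buyback) = (0.75·0.4) / 0.325 = 0.3 / 0.325 = 0.923077

0.923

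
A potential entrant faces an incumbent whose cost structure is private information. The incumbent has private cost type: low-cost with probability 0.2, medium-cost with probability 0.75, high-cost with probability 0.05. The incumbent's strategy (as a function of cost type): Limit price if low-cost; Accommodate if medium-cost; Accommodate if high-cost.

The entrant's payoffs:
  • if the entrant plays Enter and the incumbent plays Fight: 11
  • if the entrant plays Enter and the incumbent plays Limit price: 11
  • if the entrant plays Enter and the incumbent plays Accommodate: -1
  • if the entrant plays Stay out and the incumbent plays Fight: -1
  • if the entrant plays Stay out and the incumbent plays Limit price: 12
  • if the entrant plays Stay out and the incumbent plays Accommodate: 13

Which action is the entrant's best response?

E[Enter] = 0.2·(11) + 0.75·(-1) + 0.05·(-1) = 1.4
E[Stay out] = 0.2·(12) + 0.75·(13) + 0.05·(13) = 12.8
Best response: Stay out (12.8 is the largest).

Stay out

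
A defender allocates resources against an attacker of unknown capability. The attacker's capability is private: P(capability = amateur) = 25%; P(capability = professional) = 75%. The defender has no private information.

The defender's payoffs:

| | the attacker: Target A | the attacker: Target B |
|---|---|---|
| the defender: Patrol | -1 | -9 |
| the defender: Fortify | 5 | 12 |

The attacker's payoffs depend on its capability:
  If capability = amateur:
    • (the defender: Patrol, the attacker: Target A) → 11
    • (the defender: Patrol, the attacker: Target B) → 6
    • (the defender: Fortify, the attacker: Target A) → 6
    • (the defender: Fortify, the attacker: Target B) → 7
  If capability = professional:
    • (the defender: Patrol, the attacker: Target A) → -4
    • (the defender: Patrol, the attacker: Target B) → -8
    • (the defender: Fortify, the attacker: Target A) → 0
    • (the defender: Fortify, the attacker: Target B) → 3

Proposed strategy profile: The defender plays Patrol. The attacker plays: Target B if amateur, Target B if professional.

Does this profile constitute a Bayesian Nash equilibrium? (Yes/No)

A profile is a BNE iff every type of every player is best-responding given beliefs about the other side.
The defender plays Patrol: E[Patrol] = 0.25·(-9) + 0.75·(-9) = -9; E[Fortify] = 12. Not best-responding. ✗
The attacker (capability amateur), facing Patrol: Target A gives 11, Target B gives 6. Proposed Target B is not best — profitable deviation exists. ✗
The attacker (capability professional), facing Patrol: Target A gives -4, Target B gives -8. Proposed Target B is not best — profitable deviation exists. ✗

No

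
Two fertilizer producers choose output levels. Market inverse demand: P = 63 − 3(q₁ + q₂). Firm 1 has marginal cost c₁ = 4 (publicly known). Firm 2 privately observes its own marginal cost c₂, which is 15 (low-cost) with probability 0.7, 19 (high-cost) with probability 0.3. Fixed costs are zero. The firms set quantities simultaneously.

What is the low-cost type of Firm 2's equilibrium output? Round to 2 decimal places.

4.04

Each type of Firm 2 best-responds to q₁; Firm 1 best-responds to the expected q₂ over Firm 2's types.
Firm 2 with cost c maximizes (63 − 3(q₁+q₂) − c)·q₂, giving q₂(c) = (63 − c − 3q₁)/6.
E[c₂] = 0.7·15 + 0.3·19 = 16.2
Firm 1's FOC against E[q₂] yields q₁ = (63 − 2·4 + E[c₂])/9 = (63 − 8 + 16.2)/9 = 7.91111.
q₂(low-cost) = (63 − 15 − 3·7.91111)/6 = 4.04444.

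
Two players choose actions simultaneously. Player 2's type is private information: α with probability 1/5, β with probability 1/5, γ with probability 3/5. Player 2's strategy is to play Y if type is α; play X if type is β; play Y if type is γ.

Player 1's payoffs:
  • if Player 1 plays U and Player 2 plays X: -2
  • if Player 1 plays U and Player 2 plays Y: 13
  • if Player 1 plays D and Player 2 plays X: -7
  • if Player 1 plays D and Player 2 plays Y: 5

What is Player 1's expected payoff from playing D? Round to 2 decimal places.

2.60

E[D] = 1/5·5 + 1/5·(-7) + 3/5·5 = 1 + (-7/5) + 3 = 13/5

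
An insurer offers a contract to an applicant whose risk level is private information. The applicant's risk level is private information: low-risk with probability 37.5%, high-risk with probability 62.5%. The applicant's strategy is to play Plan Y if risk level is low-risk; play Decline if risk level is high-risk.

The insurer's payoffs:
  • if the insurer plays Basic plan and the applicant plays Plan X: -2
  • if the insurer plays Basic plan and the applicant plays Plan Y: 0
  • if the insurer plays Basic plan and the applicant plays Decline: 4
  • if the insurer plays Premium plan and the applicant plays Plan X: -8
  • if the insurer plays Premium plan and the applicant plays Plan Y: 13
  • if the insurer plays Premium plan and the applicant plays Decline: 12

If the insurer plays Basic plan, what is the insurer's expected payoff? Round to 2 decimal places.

2.50

Take the expectation over the applicant's risk level, weighting each type's action by its prior probability.
E[Basic plan] = 0.375·0 + 0.625·4 = 0 + 2.5 = 2.5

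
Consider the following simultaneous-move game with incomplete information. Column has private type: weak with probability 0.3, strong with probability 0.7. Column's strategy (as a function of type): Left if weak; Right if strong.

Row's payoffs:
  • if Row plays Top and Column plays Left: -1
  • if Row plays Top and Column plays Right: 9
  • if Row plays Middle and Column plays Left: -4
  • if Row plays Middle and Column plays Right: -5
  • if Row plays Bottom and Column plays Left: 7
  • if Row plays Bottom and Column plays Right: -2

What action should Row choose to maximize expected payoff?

Compute Row's expected payoff for each action, taking the expectation over Column's type.
E[Top] = 0.3·(-1) + 0.7·(9) = 6
E[Middle] = 0.3·(-4) + 0.7·(-5) = -4.7
E[Bottom] = 0.3·(7) + 0.7·(-2) = 0.7
Best response: Top (6 is the largest).

Top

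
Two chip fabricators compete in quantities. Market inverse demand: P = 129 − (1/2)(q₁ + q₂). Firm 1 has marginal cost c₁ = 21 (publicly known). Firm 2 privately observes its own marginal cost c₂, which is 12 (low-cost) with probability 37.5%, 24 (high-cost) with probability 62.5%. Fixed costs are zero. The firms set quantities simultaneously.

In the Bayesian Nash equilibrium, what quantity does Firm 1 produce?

71

Type-c best response for Firm 2: q₂(c) = (129 − c) − q₁/2.
Firm 1 maximizes expected profit; its first-order condition is 129 − q₁ − (1/2)E[q₂] − 21 = 0.
Substituting E[q₂] and solving: E[c₂] = 19.5, so q₁ = (129 − 2·21 + 19.5)/(3/2) = 71.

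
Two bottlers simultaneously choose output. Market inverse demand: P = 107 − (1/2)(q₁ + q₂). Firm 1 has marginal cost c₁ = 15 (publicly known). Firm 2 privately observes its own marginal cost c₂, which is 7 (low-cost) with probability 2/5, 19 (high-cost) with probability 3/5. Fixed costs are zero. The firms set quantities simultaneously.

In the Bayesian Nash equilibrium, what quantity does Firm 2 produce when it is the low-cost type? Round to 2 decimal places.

Type-c best response for Firm 2: q₂(c) = (107 − c) − q₁/2.
Firm 1 maximizes expected profit; its first-order condition is 107 − q₁ − (1/2)E[q₂] − 15 = 0.
Substituting E[q₂] and solving: E[c₂] = 14.2, so q₁ = (107 − 2·15 + 14.2)/(3/2) = 60.8.
q₂(low-cost) = (107 − 7 − (1/2)·60.8) = 69.6.

69.60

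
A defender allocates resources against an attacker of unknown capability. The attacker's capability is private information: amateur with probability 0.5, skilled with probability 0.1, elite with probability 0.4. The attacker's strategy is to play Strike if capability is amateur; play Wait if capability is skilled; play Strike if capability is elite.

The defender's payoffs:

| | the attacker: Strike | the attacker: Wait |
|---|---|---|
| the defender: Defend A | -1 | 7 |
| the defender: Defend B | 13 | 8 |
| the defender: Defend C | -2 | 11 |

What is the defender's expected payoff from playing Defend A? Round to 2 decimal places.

Take the expectation over the attacker's capability, weighting each type's action by its prior probability.
E[Defend A] = 0.5·(-1) + 0.1·7 + 0.4·(-1) = (-0.5) + 0.7 + (-0.4) = -0.2

-0.20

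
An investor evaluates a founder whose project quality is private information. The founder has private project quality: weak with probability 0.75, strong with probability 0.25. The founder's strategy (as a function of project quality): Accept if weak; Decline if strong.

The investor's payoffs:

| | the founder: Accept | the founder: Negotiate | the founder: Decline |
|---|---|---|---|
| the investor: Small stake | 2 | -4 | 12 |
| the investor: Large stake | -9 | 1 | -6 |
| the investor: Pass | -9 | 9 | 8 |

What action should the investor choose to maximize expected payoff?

Small stake

E[Small stake] = 0.75·(2) + 0.25·(12) = 4.5
E[Large stake] = 0.75·(-9) + 0.25·(-6) = -8.25
E[Pass] = 0.75·(-9) + 0.25·(8) = -4.75
Best response: Small stake (4.5 is the largest).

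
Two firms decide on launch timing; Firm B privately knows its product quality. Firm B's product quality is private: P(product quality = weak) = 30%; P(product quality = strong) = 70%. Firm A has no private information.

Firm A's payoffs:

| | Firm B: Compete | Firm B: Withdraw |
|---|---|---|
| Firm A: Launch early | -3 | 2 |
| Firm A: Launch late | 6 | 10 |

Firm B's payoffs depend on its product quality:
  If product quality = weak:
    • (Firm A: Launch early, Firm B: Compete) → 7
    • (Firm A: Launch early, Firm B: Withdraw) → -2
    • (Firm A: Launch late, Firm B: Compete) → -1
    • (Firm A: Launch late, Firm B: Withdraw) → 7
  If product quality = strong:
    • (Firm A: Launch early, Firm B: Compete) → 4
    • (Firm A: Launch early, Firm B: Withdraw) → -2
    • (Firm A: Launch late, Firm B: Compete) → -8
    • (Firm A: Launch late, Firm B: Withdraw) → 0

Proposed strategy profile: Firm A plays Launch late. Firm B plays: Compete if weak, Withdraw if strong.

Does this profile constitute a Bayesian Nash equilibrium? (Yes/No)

A profile is a BNE iff every type of every player is best-responding given beliefs about the other side.
Firm A plays Launch late: E[Launch late] = 0.3·(6) + 0.7·(10) = 8.8; E[Launch early] = 0.5. Best-responding. ✓
Firm B (product quality weak), facing Launch late: Compete gives -1, Withdraw gives 7. Proposed Compete is not best — profitable deviation exists. ✗
Firm B (product quality strong), facing Launch late: Compete gives -8, Withdraw gives 0. Proposed Withdraw is best. ✓

No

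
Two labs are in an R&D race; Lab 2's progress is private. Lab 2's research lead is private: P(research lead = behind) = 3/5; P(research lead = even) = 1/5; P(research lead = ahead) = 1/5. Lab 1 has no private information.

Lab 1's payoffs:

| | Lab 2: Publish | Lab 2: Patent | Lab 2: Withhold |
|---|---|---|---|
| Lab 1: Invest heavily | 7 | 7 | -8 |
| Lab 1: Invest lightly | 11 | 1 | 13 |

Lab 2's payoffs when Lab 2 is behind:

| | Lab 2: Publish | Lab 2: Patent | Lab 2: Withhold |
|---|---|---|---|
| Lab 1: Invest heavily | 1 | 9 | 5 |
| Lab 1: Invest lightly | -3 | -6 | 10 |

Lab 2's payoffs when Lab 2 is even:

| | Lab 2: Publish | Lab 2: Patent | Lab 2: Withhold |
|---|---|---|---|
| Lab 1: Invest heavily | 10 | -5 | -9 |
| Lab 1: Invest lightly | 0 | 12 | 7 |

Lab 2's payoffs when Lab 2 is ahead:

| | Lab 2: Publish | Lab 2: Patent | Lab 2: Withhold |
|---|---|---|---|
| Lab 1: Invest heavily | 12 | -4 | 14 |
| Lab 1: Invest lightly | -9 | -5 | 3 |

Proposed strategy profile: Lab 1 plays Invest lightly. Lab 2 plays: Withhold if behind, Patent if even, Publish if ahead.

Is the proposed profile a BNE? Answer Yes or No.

No

A profile is a BNE iff every type of every player is best-responding given beliefs about the other side.
Lab 1 plays Invest lightly: E[Invest lightly] = 3/5·(13) + 1/5·(1) + 1/5·(11) = 51/5; E[Invest heavily] = -2. Best-responding. ✓
Lab 2 (research lead behind), facing Invest lightly: Publish gives -3, Patent gives -6, Withhold gives 10. Proposed Withhold is best. ✓
Lab 2 (research lead even), facing Invest lightly: Publish gives 0, Patent gives 12, Withhold gives 7. Proposed Patent is best. ✓
Lab 2 (research lead ahead), facing Invest lightly: Publish gives -9, Patent gives -5, Withhold gives 3. Proposed Publish is not best — profitable deviation exists. ✗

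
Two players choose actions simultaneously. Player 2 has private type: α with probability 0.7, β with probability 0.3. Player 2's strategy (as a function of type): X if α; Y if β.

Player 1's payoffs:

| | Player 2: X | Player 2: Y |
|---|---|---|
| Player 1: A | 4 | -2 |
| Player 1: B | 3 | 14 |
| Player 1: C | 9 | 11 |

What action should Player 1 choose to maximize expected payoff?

C

Compute Player 1's expected payoff for each action, taking the expectation over Player 2's type.
E[A] = 0.7·(4) + 0.3·(-2) = 2.2
E[B] = 0.7·(3) + 0.3·(14) = 6.3
E[C] = 0.7·(9) + 0.3·(11) = 9.6
Best response: C (9.6 is the largest).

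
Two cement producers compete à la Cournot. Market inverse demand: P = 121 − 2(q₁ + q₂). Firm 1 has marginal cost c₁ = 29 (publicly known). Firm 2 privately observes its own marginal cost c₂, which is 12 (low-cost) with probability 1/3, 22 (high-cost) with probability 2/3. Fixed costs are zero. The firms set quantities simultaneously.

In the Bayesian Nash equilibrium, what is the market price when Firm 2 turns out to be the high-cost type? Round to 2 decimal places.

Type-c best response for Firm 2: q₂(c) = (121 − c)/4 − q₁/2.
Firm 1 maximizes expected profit; its first-order condition is 121 − 4q₁ − 2E[q₂] − 29 = 0.
Substituting E[q₂] and solving: E[c₂] = 18.6667, so q₁ = (121 − 2·29 + 18.6667)/6 = 13.6111.
q₂(high-cost) = 17.9444, so P = 121 − 2·(13.6111 + 17.9444) = 57.8889.

57.89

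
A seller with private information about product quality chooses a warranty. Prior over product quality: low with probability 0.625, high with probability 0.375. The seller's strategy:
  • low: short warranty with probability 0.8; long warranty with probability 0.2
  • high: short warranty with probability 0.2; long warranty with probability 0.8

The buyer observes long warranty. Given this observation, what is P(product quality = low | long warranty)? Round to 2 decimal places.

P(long warranty) = 0.625·0.2 + 0.375·0.8 = 0.425
P(low | long warranty) = (0.625·0.2) / 0.425 = 0.125 / 0.425 = 0.294118

0.29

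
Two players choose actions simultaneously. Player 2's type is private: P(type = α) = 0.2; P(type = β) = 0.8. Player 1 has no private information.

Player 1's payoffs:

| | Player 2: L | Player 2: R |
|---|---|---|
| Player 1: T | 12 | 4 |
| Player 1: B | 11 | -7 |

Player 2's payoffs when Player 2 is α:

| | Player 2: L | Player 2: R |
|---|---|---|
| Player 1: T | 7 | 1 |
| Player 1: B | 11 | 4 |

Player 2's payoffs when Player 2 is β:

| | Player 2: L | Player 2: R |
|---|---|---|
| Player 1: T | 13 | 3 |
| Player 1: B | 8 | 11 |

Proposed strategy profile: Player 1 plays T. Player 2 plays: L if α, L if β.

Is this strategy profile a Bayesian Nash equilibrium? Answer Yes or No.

Yes

A profile is a BNE iff every type of every player is best-responding given beliefs about the other side.
Player 1 plays T: E[T] = 0.2·(12) + 0.8·(12) = 12; E[B] = 11. Best-responding. ✓
Player 2 (type α), facing T: L gives 7, R gives 1. Proposed L is best. ✓
Player 2 (type β), facing T: L gives 13, R gives 3. Proposed L is best. ✓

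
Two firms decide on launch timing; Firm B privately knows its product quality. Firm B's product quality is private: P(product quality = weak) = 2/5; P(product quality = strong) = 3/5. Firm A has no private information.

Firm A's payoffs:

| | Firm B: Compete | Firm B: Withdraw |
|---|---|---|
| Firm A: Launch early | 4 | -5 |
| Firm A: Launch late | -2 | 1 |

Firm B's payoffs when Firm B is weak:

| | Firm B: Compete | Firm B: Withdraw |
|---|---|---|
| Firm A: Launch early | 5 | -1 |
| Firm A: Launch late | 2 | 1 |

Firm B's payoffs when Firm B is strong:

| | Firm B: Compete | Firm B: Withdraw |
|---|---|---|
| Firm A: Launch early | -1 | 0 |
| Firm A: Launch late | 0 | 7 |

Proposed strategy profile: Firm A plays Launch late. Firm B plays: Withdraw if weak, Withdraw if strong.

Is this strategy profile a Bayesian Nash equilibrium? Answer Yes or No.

Firm A plays Launch late: E[Launch late] = 2/5·(1) + 3/5·(1) = 1; E[Launch early] = -5. Best-responding. ✓
Firm B (product quality weak), facing Launch late: Compete gives 2, Withdraw gives 1. Proposed Withdraw is not best — profitable deviation exists. ✗
Firm B (product quality strong), facing Launch late: Compete gives 0, Withdraw gives 7. Proposed Withdraw is best. ✓

No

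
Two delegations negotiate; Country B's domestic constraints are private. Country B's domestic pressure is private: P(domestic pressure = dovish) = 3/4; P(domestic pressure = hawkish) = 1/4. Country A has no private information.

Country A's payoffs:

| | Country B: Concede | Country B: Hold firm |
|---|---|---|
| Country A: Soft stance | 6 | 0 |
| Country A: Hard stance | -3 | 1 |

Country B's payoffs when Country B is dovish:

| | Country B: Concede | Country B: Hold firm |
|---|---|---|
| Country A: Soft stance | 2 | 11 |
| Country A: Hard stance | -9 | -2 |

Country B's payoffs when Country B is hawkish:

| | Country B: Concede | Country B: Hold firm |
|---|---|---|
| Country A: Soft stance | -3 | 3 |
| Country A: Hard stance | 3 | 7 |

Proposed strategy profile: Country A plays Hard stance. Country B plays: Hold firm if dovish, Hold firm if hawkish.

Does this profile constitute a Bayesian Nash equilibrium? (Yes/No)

Yes

Country A plays Hard stance: E[Hard stance] = 3/4·(1) + 1/4·(1) = 1; E[Soft stance] = 0. Best-responding. ✓
Country B (domestic pressure dovish), facing Hard stance: Concede gives -9, Hold firm gives -2. Proposed Hold firm is best. ✓
Country B (domestic pressure hawkish), facing Hard stance: Concede gives 3, Hold firm gives 7. Proposed Hold firm is best. ✓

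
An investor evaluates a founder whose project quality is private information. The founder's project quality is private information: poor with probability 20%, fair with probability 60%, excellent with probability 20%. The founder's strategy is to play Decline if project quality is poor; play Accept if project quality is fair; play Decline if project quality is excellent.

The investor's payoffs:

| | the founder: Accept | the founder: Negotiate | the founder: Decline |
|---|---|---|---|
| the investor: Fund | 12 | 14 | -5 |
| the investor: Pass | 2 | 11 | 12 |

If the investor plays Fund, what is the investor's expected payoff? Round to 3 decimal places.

5.200

Take the expectation over the founder's project quality, weighting each type's action by its prior probability.
E[Fund] = 0.2·(-5) + 0.6·12 + 0.2·(-5) = (-1) + 7.2 + (-1) = 5.2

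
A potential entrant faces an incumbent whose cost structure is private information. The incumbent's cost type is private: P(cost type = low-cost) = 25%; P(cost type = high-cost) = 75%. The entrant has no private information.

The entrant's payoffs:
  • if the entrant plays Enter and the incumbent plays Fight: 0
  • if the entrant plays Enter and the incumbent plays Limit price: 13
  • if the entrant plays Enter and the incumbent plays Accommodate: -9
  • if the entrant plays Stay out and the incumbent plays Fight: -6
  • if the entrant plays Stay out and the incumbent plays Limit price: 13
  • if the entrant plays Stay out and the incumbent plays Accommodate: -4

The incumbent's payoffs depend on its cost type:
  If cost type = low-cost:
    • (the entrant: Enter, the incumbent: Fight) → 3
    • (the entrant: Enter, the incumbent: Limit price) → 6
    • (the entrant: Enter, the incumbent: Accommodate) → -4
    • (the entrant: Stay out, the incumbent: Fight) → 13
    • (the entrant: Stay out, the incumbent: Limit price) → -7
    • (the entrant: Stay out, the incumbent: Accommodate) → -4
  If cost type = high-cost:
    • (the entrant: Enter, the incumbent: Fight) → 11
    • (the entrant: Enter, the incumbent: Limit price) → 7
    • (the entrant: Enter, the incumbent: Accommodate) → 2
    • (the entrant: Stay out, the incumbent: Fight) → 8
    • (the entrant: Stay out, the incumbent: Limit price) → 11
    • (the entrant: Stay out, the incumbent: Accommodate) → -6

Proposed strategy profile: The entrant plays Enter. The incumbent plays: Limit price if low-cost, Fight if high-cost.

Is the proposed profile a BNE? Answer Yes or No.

Yes

The entrant plays Enter: E[Enter] = 0.25·(13) + 0.75·(0) = 3.25; E[Stay out] = -1.25. Best-responding. ✓
The incumbent (cost type low-cost), facing Enter: Fight gives 3, Limit price gives 6, Accommodate gives -4. Proposed Limit price is best. ✓
The incumbent (cost type high-cost), facing Enter: Fight gives 11, Limit price gives 7, Accommodate gives 2. Proposed Fight is best. ✓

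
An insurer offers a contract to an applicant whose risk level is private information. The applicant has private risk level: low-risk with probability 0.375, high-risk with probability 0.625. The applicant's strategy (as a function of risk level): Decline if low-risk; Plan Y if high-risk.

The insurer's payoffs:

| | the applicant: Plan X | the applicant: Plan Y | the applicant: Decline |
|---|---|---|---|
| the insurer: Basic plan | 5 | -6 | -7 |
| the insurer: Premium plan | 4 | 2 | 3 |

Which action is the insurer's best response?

Compute the insurer's expected payoff for each action, taking the expectation over the applicant's type.
E[Basic plan] = 0.375·(-7) + 0.625·(-6) = -6.375
E[Premium plan] = 0.375·(3) + 0.625·(2) = 2.375
Best response: Premium plan (2.375 is the largest).

Premium plan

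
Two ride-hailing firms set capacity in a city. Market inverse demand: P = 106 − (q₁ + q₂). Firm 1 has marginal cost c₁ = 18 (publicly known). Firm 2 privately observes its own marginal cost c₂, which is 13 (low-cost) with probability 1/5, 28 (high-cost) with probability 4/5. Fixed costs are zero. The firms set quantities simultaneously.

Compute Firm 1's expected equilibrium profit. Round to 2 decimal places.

1002.78

Firm 2 with cost c maximizes (106 − (q₁+q₂) − c)·q₂, giving q₂(c) = (106 − c − q₁)/2.
E[c₂] = 1/5·13 + 4/5·28 = 25
Firm 1's FOC against E[q₂] yields q₁ = (106 − 2·18 + E[c₂])/3 = (106 − 36 + 25)/3 = 31.6667.
E[P] = 106 − (q₁ + E[q₂]) = 49.6667; Firm 1's expected profit = (E[P] − 18)·q₁ = (49.6667 − 18)·31.6667 = 1002.78.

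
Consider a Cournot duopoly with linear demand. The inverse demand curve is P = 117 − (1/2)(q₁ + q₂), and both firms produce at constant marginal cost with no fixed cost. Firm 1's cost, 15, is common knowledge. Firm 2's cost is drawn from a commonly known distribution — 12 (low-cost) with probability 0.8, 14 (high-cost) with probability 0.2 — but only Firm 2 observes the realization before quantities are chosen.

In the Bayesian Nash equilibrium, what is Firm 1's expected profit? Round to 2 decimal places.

2195.64

Type-c best response for Firm 2: q₂(c) = (117 − c) − q₁/2.
Firm 1 maximizes expected profit; its first-order condition is 117 − q₁ − (1/2)E[q₂] − 15 = 0.
Substituting E[q₂] and solving: E[c₂] = 12.4, so q₁ = (117 − 2·15 + 12.4)/(3/2) = 66.2667.
E[P] = 117 − (1/2)·(q₁ + E[q₂]) = 48.1333; Firm 1's expected profit = (E[P] − 15)·q₁ = (48.1333 − 15)·66.2667 = 2195.64.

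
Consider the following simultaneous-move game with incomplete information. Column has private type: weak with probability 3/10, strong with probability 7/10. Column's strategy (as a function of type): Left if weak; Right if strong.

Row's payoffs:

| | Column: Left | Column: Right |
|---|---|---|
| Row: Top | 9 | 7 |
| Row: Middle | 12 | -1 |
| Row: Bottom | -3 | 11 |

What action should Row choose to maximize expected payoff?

E[Top] = 3/10·(9) + 7/10·(7) = 38/5
E[Middle] = 3/10·(12) + 7/10·(-1) = 29/10
E[Bottom] = 3/10·(-3) + 7/10·(11) = 34/5
Best response: Top (38/5 is the largest).

Top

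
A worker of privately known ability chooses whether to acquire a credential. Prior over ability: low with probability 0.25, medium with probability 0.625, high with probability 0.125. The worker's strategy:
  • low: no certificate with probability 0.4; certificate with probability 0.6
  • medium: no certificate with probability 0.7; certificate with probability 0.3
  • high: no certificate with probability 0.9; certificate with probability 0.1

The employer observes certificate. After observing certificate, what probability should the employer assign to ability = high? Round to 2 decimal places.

0.04

Apply Bayes' rule using the sender's strategy as the likelihood.
P(certificate) = 0.25·0.6 + 0.625·0.3 + 0.125·0.1 = 0.35
P(high | certificate) = (0.125·0.1) / 0.35 = 0.0125 / 0.35 = 0.0357143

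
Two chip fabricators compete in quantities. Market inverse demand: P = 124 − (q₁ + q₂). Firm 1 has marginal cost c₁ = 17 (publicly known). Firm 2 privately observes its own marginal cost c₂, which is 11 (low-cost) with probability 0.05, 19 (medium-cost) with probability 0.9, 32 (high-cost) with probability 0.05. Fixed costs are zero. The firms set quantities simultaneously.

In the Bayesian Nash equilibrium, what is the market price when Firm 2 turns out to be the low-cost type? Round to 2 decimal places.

Firm 2 with cost c maximizes (124 − (q₁+q₂) − c)·q₂, giving q₂(c) = (124 − c − q₁)/2.
E[c₂] = 0.05·11 + 0.9·19 + 0.05·32 = 19.25
Firm 1's FOC against E[q₂] yields q₁ = (124 − 2·17 + E[c₂])/3 = (124 − 34 + 19.25)/3 = 36.4167.
q₂(low-cost) = 38.2917, so P = 124 − (36.4167 + 38.2917) = 49.2917.

49.29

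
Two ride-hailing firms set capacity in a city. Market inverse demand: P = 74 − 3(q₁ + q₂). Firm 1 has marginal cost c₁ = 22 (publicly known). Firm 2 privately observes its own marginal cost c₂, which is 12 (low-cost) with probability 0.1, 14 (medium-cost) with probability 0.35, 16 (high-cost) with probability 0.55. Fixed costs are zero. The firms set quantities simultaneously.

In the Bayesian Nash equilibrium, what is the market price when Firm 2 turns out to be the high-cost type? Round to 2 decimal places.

37.52

Type-c best response for Firm 2: q₂(c) = (74 − c)/6 − q₁/2.
Firm 1 maximizes expected profit; its first-order condition is 74 − 6q₁ − 3E[q₂] − 22 = 0.
Substituting E[q₂] and solving: E[c₂] = 14.9, so q₁ = (74 − 2·22 + 14.9)/9 = 4.98889.
q₂(high-cost) = 7.17222, so P = 74 − 3·(4.98889 + 7.17222) = 37.5167.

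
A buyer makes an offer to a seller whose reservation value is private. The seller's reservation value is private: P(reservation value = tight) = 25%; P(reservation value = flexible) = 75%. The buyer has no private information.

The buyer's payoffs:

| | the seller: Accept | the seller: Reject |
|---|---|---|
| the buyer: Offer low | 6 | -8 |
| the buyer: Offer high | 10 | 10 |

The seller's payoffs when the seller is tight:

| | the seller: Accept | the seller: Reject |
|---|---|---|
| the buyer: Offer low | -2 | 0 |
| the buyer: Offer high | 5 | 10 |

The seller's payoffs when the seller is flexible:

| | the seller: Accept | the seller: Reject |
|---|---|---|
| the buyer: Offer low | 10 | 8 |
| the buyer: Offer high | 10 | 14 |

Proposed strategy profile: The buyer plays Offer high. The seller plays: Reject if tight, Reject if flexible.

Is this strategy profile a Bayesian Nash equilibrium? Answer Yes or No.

The buyer plays Offer high: E[Offer high] = 0.25·(10) + 0.75·(10) = 10; E[Offer low] = -8. Best-responding. ✓
The seller (reservation value tight), facing Offer high: Accept gives 5, Reject gives 10. Proposed Reject is best. ✓
The seller (reservation value flexible), facing Offer high: Accept gives 10, Reject gives 14. Proposed Reject is best. ✓

Yes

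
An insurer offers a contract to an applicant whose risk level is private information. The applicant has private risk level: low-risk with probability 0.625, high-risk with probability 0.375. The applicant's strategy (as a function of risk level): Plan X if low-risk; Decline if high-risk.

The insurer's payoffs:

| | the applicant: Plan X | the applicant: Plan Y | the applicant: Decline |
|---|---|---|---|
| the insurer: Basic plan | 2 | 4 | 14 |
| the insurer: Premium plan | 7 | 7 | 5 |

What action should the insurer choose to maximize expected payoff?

Compute the insurer's expected payoff for each action, taking the expectation over the applicant's type.
E[Basic plan] = 0.625·(2) + 0.375·(14) = 6.5
E[Premium plan] = 0.625·(7) + 0.375·(5) = 6.25
Best response: Basic plan (6.5 is the largest).

Basic plan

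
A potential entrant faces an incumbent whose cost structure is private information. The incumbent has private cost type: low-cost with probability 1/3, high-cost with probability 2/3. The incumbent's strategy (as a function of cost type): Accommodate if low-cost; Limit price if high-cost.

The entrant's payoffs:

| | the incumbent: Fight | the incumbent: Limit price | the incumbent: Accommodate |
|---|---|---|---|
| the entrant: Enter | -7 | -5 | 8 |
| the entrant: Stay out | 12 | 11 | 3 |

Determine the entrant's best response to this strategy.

E[Enter] = 1/3·(8) + 2/3·(-5) = -2/3
E[Stay out] = 1/3·(3) + 2/3·(11) = 25/3
Best response: Stay out (25/3 is the largest).

Stay out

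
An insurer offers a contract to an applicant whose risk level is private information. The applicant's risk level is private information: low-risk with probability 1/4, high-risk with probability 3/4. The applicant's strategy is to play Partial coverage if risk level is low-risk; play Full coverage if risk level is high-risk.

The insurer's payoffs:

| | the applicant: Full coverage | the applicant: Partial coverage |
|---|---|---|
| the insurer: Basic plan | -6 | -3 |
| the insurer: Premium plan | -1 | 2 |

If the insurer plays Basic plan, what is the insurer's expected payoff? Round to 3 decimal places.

-5.250

Take the expectation over the applicant's risk level, weighting each type's action by its prior probability.
E[Basic plan] = 1/4·(-3) + 3/4·(-6) = (-3/4) + (-9/2) = -21/4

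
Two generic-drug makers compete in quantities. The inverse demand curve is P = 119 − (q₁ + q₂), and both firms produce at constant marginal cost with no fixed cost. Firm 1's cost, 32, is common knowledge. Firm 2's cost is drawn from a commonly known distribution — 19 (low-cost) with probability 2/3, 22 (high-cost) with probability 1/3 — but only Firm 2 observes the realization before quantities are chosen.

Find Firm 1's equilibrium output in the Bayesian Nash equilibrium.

Each type of Firm 2 best-responds to q₁; Firm 1 best-responds to the expected q₂ over Firm 2's types.
Firm 2 with cost c maximizes (119 − (q₁+q₂) − c)·q₂, giving q₂(c) = (119 − c − q₁)/2.
E[c₂] = 2/3·19 + 1/3·22 = 20
Firm 1's FOC against E[q₂] yields q₁ = (119 − 2·32 + E[c₂])/3 = (119 − 64 + 20)/3 = 25.

25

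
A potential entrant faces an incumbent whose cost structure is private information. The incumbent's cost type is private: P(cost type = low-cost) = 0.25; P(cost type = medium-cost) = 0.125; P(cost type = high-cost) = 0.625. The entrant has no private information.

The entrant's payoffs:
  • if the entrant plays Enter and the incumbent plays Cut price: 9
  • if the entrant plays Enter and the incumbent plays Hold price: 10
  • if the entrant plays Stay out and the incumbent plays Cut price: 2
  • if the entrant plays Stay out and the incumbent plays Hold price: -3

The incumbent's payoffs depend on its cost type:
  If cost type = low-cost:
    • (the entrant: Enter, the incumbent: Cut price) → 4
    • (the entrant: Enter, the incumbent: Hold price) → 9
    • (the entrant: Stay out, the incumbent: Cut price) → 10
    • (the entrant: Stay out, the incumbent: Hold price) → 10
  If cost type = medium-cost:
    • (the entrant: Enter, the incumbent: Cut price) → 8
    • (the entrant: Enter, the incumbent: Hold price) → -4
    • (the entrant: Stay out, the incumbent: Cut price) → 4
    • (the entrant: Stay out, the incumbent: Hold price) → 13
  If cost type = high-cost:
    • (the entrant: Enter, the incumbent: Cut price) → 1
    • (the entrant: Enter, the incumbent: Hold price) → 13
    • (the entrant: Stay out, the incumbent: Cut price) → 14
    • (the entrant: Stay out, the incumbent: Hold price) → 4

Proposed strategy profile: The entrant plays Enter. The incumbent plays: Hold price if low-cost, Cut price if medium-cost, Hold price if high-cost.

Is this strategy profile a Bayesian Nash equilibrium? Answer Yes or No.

A profile is a BNE iff every type of every player is best-responding given beliefs about the other side.
The entrant plays Enter: E[Enter] = 0.25·(10) + 0.125·(9) + 0.625·(10) = 9.875; E[Stay out] = -2.375. Best-responding. ✓
The incumbent (cost type low-cost), facing Enter: Cut price gives 4, Hold price gives 9. Proposed Hold price is best. ✓
The incumbent (cost type medium-cost), facing Enter: Cut price gives 8, Hold price gives -4. Proposed Cut price is best. ✓
The incumbent (cost type high-cost), facing Enter: Cut price gives 1, Hold price gives 13. Proposed Hold price is best. ✓

Yes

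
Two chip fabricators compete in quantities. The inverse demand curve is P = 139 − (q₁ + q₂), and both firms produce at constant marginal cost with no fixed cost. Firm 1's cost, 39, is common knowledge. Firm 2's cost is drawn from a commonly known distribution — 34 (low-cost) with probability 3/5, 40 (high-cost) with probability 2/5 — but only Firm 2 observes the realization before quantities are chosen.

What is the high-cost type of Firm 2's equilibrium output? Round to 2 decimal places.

33.27

Each type of Firm 2 best-responds to q₁; Firm 1 best-responds to the expected q₂ over Firm 2's types.
Firm 2 with cost c maximizes (139 − (q₁+q₂) − c)·q₂, giving q₂(c) = (139 − c − q₁)/2.
E[c₂] = 3/5·34 + 2/5·40 = 36.4
Firm 1's FOC against E[q₂] yields q₁ = (139 − 2·39 + E[c₂])/3 = (139 − 78 + 36.4)/3 = 32.4667.
q₂(high-cost) = (139 − 40 − 32.4667)/2 = 33.2667.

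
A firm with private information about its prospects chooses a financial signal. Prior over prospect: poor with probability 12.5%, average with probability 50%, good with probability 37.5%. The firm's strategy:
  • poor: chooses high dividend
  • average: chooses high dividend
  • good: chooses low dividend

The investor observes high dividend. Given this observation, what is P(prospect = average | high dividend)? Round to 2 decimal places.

0.80

Apply Bayes' rule using the sender's strategy as the likelihood.
P(high dividend) = 0.125·1 + 0.5·1 + 0.375·0 = 0.625
P(average | high dividend) = (0.5·1) / 0.625 = 0.5 / 0.625 = 0.8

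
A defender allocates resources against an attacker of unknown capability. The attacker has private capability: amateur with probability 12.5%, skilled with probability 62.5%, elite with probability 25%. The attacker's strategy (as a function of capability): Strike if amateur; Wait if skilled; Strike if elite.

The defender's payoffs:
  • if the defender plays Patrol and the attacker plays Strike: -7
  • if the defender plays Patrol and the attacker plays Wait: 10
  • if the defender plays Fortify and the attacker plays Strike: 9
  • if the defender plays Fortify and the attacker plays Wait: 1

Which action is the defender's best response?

Fortify

Compute the defender's expected payoff for each action, taking the expectation over the attacker's type.
E[Patrol] = 0.125·(-7) + 0.625·(10) + 0.25·(-7) = 3.625
E[Fortify] = 0.125·(9) + 0.625·(1) + 0.25·(9) = 4
Best response: Fortify (4 is the largest).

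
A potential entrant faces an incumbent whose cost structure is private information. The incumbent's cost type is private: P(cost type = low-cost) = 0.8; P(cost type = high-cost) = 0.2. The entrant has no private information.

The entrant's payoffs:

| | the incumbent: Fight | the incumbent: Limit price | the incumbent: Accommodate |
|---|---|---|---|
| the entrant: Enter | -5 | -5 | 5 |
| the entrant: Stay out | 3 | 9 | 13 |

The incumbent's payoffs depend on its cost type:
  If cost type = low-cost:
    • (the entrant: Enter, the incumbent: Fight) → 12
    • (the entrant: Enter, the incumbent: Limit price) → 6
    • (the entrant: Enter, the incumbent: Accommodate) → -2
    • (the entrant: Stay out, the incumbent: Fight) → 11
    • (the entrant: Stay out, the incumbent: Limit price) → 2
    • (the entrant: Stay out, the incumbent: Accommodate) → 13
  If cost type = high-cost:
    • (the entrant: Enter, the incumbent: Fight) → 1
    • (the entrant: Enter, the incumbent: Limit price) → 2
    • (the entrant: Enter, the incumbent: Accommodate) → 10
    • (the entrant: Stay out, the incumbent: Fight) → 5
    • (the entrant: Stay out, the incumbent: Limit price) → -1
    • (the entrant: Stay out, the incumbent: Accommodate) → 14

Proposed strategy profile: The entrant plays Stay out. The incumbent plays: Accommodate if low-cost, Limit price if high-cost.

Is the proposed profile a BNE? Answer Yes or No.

A profile is a BNE iff every type of every player is best-responding given beliefs about the other side.
The entrant plays Stay out: E[Stay out] = 0.8·(13) + 0.2·(9) = 12.2; E[Enter] = 3. Best-responding. ✓
The incumbent (cost type low-cost), facing Stay out: Fight gives 11, Limit price gives 2, Accommodate gives 13. Proposed Accommodate is best. ✓
The incumbent (cost type high-cost), facing Stay out: Fight gives 5, Limit price gives -1, Accommodate gives 14. Proposed Limit price is not best — profitable deviation exists. ✗

No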